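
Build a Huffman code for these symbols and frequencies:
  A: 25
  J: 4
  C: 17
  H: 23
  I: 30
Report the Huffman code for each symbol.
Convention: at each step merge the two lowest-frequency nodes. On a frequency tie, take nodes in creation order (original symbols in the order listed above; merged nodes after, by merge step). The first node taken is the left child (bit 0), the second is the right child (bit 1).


Huffman tree construction:
Step 1: Merge J(4) + C(17) = 21
Step 2: Merge (J+C)(21) + H(23) = 44
Step 3: Merge A(25) + I(30) = 55
Step 4: Merge ((J+C)+H)(44) + (A+I)(55) = 99
Read each symbol's code off the tree from the root (left child = 0, right child = 1).

Codes:
  A: 10 (length 2)
  J: 000 (length 3)
  C: 001 (length 3)
  H: 01 (length 2)
  I: 11 (length 2)
Average code length: 219/99 = 2.2121 bits/symbol


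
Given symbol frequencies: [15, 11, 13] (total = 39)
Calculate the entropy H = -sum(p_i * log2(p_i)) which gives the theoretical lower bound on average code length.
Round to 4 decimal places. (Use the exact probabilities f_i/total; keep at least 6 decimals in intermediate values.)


Per-symbol terms -p_i * log2(p_i) with p_i = f_i/39:
  p = 15/39 = 0.384615: log2(p) = -1.378512, -p*log2(p) = 0.530197
  p = 11/39 = 0.282051: log2(p) = -1.825971, -p*log2(p) = 0.515017
  p = 13/39 = 0.333333: log2(p) = -1.584963, -p*log2(p) = 0.528321
H = 0.530197 + 0.515017 + 0.528321 = 1.573535

H = 1.5735 bits/symbol


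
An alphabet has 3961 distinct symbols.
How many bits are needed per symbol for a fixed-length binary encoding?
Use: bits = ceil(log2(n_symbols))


log2(3961) = 11.9516
Bracket: 2^11 = 2048 < 3961 <= 2^12 = 4096
So ceil(log2(3961)) = 12

bits = ceil(log2(3961)) = ceil(11.9516) = 12 bits


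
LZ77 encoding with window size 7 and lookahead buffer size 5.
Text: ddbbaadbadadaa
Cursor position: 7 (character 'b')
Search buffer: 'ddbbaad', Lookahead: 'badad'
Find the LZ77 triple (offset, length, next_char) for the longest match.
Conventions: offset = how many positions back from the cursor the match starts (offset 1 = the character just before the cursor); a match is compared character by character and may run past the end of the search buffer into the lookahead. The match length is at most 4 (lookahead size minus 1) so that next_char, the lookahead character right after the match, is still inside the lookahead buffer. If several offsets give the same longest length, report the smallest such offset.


Try each offset into the search buffer:
  offset=1 (pos 6, char 'd'): match length 0
  offset=2 (pos 5, char 'a'): match length 0
  offset=3 (pos 4, char 'a'): match length 0
  offset=4 (pos 3, char 'b'): match length 2
  offset=5 (pos 2, char 'b'): match length 1
  offset=6 (pos 1, char 'd'): match length 0
  offset=7 (pos 0, char 'd'): match length 0
Longest match has length 2 at offset 4.
next_char = character at position 7 + 2 = 9 -> 'd'

Best match: offset=4, length=2 (matching 'ba' starting at position 3)
LZ77 triple: (4, 2, 'd')


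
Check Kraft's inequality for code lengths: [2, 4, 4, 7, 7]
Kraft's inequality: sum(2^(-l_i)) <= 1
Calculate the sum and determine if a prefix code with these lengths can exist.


Sum = 2^(-2) + 2^(-4) + 2^(-4) + 2^(-7) + 2^(-7)
    = 0.25 + 0.0625 + 0.0625 + 0.0078125 + 0.0078125
    = 50/128 = 0.390625
Since 0.390625 <= 1, Kraft's inequality IS satisfied.
A prefix code with these lengths CAN exist.

Kraft sum = 0.390625. Satisfied.


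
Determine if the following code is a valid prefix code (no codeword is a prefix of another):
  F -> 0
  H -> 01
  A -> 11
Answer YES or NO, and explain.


Checking each pair (does one codeword prefix another?):
  F='0' vs H='01': prefix -- VIOLATION

NO -- this is NOT a valid prefix code. F (0) is a prefix of H (01).


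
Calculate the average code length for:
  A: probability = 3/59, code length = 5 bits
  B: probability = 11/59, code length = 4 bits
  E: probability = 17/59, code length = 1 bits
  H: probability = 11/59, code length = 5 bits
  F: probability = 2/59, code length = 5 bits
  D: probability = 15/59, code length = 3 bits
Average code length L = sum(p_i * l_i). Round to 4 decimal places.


Weighted contributions p_i * l_i:
  A: (3/59) * 5 = 15/59
  B: (11/59) * 4 = 44/59
  E: (17/59) * 1 = 17/59
  H: (11/59) * 5 = 55/59
  F: (2/59) * 5 = 10/59
  D: (15/59) * 3 = 45/59
Sum = (15 + 44 + 17 + 55 + 10 + 45)/59 = 186/59

L = 186/59 = 3.1525 bits/symbol


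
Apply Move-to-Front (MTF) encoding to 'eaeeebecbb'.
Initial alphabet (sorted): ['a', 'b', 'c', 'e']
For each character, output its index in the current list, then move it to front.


MTF encoding:
'e': index 3 in ['a', 'b', 'c', 'e'] -> ['e', 'a', 'b', 'c']
'a': index 1 in ['e', 'a', 'b', 'c'] -> ['a', 'e', 'b', 'c']
'e': index 1 in ['a', 'e', 'b', 'c'] -> ['e', 'a', 'b', 'c']
'e': index 0 in ['e', 'a', 'b', 'c'] -> ['e', 'a', 'b', 'c']
'e': index 0 in ['e', 'a', 'b', 'c'] -> ['e', 'a', 'b', 'c']
'b': index 2 in ['e', 'a', 'b', 'c'] -> ['b', 'e', 'a', 'c']
'e': index 1 in ['b', 'e', 'a', 'c'] -> ['e', 'b', 'a', 'c']
'c': index 3 in ['e', 'b', 'a', 'c'] -> ['c', 'e', 'b', 'a']
'b': index 2 in ['c', 'e', 'b', 'a'] -> ['b', 'c', 'e', 'a']
'b': index 0 in ['b', 'c', 'e', 'a'] -> ['b', 'c', 'e', 'a']


Output: [3, 1, 1, 0, 0, 2, 1, 3, 2, 0]


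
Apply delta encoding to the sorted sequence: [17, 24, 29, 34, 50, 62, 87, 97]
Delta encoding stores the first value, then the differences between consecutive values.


First value: 17
Deltas:
  24 - 17 = 7
  29 - 24 = 5
  34 - 29 = 5
  50 - 34 = 16
  62 - 50 = 12
  87 - 62 = 25
  97 - 87 = 10


Delta encoded: [17, 7, 5, 5, 16, 12, 25, 10]


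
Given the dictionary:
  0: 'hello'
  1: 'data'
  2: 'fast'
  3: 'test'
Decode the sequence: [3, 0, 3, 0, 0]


Look up each index in the dictionary:
  3 -> 'test'
  0 -> 'hello'
  3 -> 'test'
  0 -> 'hello'
  0 -> 'hello'

Decoded: "test hello test hello hello"


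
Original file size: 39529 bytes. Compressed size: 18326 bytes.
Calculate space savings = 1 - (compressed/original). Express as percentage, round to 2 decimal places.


ratio = compressed/original = 18326/39529 = 0.463609
savings = 1 - ratio = 1 - 0.463609 = 0.536391
as a percentage: 0.536391 * 100 = 53.64%

Space savings = 1 - 18326/39529 = 53.64%


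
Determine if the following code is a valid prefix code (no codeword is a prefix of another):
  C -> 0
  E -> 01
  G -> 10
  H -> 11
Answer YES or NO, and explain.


Checking each pair (does one codeword prefix another?):
  C='0' vs E='01': prefix -- VIOLATION

NO -- this is NOT a valid prefix code. C (0) is a prefix of E (01).


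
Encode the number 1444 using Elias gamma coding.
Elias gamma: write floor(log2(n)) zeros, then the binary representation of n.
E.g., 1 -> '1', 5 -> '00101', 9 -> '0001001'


num_bits = floor(log2(1444)) + 1 = 11
leading_zeros = num_bits - 1 = 10
binary(1444) = 10110100100

Elias gamma(1444) = '0000000000' + '10110100100' = 000000000010110100100 (21 bits)


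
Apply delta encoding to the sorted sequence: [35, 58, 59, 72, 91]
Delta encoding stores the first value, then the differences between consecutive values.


First value: 35
Deltas:
  58 - 35 = 23
  59 - 58 = 1
  72 - 59 = 13
  91 - 72 = 19


Delta encoded: [35, 23, 1, 13, 19]


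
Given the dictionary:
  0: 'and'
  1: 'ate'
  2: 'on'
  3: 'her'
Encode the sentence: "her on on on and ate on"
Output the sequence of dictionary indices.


Look up each word in the dictionary:
  'her' -> 3
  'on' -> 2
  'on' -> 2
  'on' -> 2
  'and' -> 0
  'ate' -> 1
  'on' -> 2

Encoded: [3, 2, 2, 2, 0, 1, 2]


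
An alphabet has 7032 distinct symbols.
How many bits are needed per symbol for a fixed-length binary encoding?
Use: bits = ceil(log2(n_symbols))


log2(7032) = 12.7797
Bracket: 2^12 = 4096 < 7032 <= 2^13 = 8192
So ceil(log2(7032)) = 13

bits = ceil(log2(7032)) = ceil(12.7797) = 13 bits


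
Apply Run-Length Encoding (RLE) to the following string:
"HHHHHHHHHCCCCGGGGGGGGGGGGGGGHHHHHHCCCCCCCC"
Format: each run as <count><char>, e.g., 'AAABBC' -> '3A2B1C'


Scanning runs left to right:
  i=0: run of 'H' x 9 -> '9H'
  i=9: run of 'C' x 4 -> '4C'
  i=13: run of 'G' x 15 -> '15G'
  i=28: run of 'H' x 6 -> '6H'
  i=34: run of 'C' x 8 -> '8C'

RLE = 9H4C15G6H8C


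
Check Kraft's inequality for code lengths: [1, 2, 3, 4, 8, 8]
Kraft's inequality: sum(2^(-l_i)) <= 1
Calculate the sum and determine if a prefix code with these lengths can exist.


Sum = 2^(-1) + 2^(-2) + 2^(-3) + 2^(-4) + 2^(-8) + 2^(-8)
    = 0.5 + 0.25 + 0.125 + 0.0625 + 0.00390625 + 0.00390625
    = 242/256 = 0.9453125
Since 0.9453125 <= 1, Kraft's inequality IS satisfied.
A prefix code with these lengths CAN exist.

Kraft sum = 0.9453125. Satisfied.


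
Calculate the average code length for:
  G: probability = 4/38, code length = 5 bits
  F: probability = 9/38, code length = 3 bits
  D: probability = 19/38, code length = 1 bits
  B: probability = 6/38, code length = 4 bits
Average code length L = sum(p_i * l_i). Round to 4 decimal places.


Weighted contributions p_i * l_i:
  G: (4/38) * 5 = 20/38
  F: (9/38) * 3 = 27/38
  D: (19/38) * 1 = 19/38
  B: (6/38) * 4 = 24/38
Sum = (20 + 27 + 19 + 24)/38 = 90/38

L = 90/38 = 2.3684 bits/symbol


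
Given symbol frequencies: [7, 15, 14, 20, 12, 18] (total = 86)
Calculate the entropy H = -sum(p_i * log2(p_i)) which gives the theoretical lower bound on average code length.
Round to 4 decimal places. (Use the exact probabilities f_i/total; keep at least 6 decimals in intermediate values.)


Per-symbol terms -p_i * log2(p_i) with p_i = f_i/86:
  p = 7/86 = 0.081395: log2(p) = -3.618910, -p*log2(p) = 0.294562
  p = 15/86 = 0.174419: log2(p) = -2.519374, -p*log2(p) = 0.439426
  p = 14/86 = 0.162791: log2(p) = -2.618910, -p*log2(p) = 0.426334
  p = 20/86 = 0.232558: log2(p) = -2.104337, -p*log2(p) = 0.489381
  p = 12/86 = 0.139535: log2(p) = -2.841302, -p*log2(p) = 0.396461
  p = 18/86 = 0.209302: log2(p) = -2.256340, -p*log2(p) = 0.472257
H = 0.294562 + 0.439426 + 0.426334 + 0.489381 + 0.396461 + 0.472257 = 2.518421

H = 2.5184 bits/symbol


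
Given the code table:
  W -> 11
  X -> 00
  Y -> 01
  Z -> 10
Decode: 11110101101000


Decoding:
11 -> W
11 -> W
01 -> Y
01 -> Y
10 -> Z
10 -> Z
00 -> X


Result: WWYYZZX


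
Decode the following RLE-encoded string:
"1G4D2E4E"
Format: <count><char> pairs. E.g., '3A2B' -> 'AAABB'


Expanding each <count><char> pair:
  1G -> 'G'
  4D -> 'DDDD'
  2E -> 'EE'
  4E -> 'EEEE'

Decoded = GDDDDEEEEEE


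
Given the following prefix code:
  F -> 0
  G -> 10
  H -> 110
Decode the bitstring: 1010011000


Decoding step by step:
Bits 10 -> G
Bits 10 -> G
Bits 0 -> F
Bits 110 -> H
Bits 0 -> F
Bits 0 -> F


Decoded message: GGFHFF


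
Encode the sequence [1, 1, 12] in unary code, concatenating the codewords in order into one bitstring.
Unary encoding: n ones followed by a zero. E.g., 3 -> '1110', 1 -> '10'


Encode each number as n ones followed by a terminating 0:
  1 -> 10 (2 bits)
  1 -> 10 (2 bits)
  12 -> 1111111111110 (13 bits)
Total length = 2 + 2 + 13 = 17 bits.

Unary([1, 1, 12]) = 10101111111111110 (17 bits)


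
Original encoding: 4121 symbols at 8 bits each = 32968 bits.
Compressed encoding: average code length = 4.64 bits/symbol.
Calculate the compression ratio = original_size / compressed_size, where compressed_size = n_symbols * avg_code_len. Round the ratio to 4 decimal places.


original_size = n_symbols * orig_bits = 4121 * 8 = 32968 bits
compressed_size = n_symbols * avg_code_len = 4121 * 4.64 = 19121.44 bits
ratio = original_size / compressed_size = 32968 / 19121.44 = 1.7241

Compression ratio = 1.7241


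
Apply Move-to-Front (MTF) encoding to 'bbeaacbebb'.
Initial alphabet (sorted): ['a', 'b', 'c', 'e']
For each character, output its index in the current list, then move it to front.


MTF encoding:
'b': index 1 in ['a', 'b', 'c', 'e'] -> ['b', 'a', 'c', 'e']
'b': index 0 in ['b', 'a', 'c', 'e'] -> ['b', 'a', 'c', 'e']
'e': index 3 in ['b', 'a', 'c', 'e'] -> ['e', 'b', 'a', 'c']
'a': index 2 in ['e', 'b', 'a', 'c'] -> ['a', 'e', 'b', 'c']
'a': index 0 in ['a', 'e', 'b', 'c'] -> ['a', 'e', 'b', 'c']
'c': index 3 in ['a', 'e', 'b', 'c'] -> ['c', 'a', 'e', 'b']
'b': index 3 in ['c', 'a', 'e', 'b'] -> ['b', 'c', 'a', 'e']
'e': index 3 in ['b', 'c', 'a', 'e'] -> ['e', 'b', 'c', 'a']
'b': index 1 in ['e', 'b', 'c', 'a'] -> ['b', 'e', 'c', 'a']
'b': index 0 in ['b', 'e', 'c', 'a'] -> ['b', 'e', 'c', 'a']


Output: [1, 0, 3, 2, 0, 3, 3, 3, 1, 0]


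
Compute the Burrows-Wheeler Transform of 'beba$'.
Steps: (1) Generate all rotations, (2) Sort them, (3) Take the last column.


Rotations (sorted):
  0: $beba -> last char: a
  1: a$beb -> last char: b
  2: ba$be -> last char: e
  3: beba$ -> last char: $
  4: eba$b -> last char: b


BWT = abe$b


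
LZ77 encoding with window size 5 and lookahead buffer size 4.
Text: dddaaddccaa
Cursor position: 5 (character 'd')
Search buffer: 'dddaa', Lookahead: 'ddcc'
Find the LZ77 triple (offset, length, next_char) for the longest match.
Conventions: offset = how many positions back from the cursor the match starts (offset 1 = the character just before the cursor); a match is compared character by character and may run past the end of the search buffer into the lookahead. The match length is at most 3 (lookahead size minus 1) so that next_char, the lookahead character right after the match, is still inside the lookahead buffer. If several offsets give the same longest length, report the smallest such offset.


Try each offset into the search buffer:
  offset=1 (pos 4, char 'a'): match length 0
  offset=2 (pos 3, char 'a'): match length 0
  offset=3 (pos 2, char 'd'): match length 1
  offset=4 (pos 1, char 'd'): match length 2
  offset=5 (pos 0, char 'd'): match length 2
Longest match has length 2, found at offsets 4, 5; take the smallest, offset 4.
next_char = character at position 5 + 2 = 7 -> 'c'

Best match: offset=4, length=2 (matching 'dd' starting at position 1)
LZ77 triple: (4, 2, 'c')


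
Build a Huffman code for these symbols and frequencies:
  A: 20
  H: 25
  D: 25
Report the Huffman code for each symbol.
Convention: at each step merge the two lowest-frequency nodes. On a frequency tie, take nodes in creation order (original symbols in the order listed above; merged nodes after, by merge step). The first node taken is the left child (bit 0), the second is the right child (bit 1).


Huffman tree construction:
Step 1: Merge A(20) + H(25) = 45
Step 2: Merge D(25) + (A+H)(45) = 70
Read each symbol's code off the tree from the root (left child = 0, right child = 1).

Codes:
  A: 10 (length 2)
  H: 11 (length 2)
  D: 0 (length 1)
Average code length: 115/70 = 1.6429 bits/symbol


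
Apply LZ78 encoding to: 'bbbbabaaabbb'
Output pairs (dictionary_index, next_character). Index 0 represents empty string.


LZ78 encoding steps:
Dictionary: {0: ''}
Step 1: w='' (idx 0), next='b' -> output (0, 'b'), add 'b' as idx 1
Step 2: w='b' (idx 1), next='b' -> output (1, 'b'), add 'bb' as idx 2
Step 3: w='b' (idx 1), next='a' -> output (1, 'a'), add 'ba' as idx 3
Step 4: w='ba' (idx 3), next='a' -> output (3, 'a'), add 'baa' as idx 4
Step 5: w='' (idx 0), next='a' -> output (0, 'a'), add 'a' as idx 5
Step 6: w='bb' (idx 2), next='b' -> output (2, 'b'), add 'bbb' as idx 6


Encoded: [(0, 'b'), (1, 'b'), (1, 'a'), (3, 'a'), (0, 'a'), (2, 'b')]


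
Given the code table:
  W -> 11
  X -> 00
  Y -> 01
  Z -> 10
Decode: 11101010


Decoding:
11 -> W
10 -> Z
10 -> Z
10 -> Z


Result: WZZZ


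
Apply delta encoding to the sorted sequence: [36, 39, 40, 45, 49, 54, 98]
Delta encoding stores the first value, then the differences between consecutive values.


First value: 36
Deltas:
  39 - 36 = 3
  40 - 39 = 1
  45 - 40 = 5
  49 - 45 = 4
  54 - 49 = 5
  98 - 54 = 44


Delta encoded: [36, 3, 1, 5, 4, 5, 44]


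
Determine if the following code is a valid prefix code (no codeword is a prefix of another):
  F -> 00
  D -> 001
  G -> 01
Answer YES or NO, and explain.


Checking each pair (does one codeword prefix another?):
  F='00' vs D='001': prefix -- VIOLATION

NO -- this is NOT a valid prefix code. F (00) is a prefix of D (001).


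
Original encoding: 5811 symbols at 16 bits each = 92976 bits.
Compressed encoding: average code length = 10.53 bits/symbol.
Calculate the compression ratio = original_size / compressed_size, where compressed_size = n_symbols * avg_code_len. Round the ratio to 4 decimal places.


original_size = n_symbols * orig_bits = 5811 * 16 = 92976 bits
compressed_size = n_symbols * avg_code_len = 5811 * 10.53 = 61189.83 bits
ratio = original_size / compressed_size = 92976 / 61189.83 = 1.5195

Compression ratio = 1.5195


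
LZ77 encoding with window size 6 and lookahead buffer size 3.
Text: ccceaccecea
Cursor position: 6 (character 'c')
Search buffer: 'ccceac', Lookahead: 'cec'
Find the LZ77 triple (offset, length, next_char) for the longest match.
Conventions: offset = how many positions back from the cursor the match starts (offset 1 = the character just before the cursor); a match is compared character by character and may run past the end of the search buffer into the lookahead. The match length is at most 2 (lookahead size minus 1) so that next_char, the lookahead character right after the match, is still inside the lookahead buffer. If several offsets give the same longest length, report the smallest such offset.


Try each offset into the search buffer:
  offset=1 (pos 5, char 'c'): match length 1
  offset=2 (pos 4, char 'a'): match length 0
  offset=3 (pos 3, char 'e'): match length 0
  offset=4 (pos 2, char 'c'): match length 2
  offset=5 (pos 1, char 'c'): match length 1
  offset=6 (pos 0, char 'c'): match length 1
Longest match has length 2 at offset 4.
next_char = character at position 6 + 2 = 8 -> 'c'

Best match: offset=4, length=2 (matching 'ce' starting at position 2)
LZ77 triple: (4, 2, 'c')


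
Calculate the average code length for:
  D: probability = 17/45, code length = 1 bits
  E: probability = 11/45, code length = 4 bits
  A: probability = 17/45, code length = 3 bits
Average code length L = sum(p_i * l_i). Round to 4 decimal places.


Weighted contributions p_i * l_i:
  D: (17/45) * 1 = 17/45
  E: (11/45) * 4 = 44/45
  A: (17/45) * 3 = 51/45
Sum = (17 + 44 + 51)/45 = 112/45

L = 112/45 = 2.4889 bits/symbol


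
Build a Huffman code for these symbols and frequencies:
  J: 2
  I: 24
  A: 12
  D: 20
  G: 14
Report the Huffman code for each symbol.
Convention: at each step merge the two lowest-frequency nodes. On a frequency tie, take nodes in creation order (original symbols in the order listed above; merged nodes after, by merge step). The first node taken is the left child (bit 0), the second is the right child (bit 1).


Huffman tree construction:
Step 1: Merge J(2) + A(12) = 14
Step 2: Merge G(14) + (J+A)(14) = 28
Step 3: Merge D(20) + I(24) = 44
Step 4: Merge (G+(J+A))(28) + (D+I)(44) = 72
Read each symbol's code off the tree from the root (left child = 0, right child = 1).

Codes:
  J: 010 (length 3)
  I: 11 (length 2)
  A: 011 (length 3)
  D: 10 (length 2)
  G: 00 (length 2)
Average code length: 158/72 = 2.1944 bits/symbol


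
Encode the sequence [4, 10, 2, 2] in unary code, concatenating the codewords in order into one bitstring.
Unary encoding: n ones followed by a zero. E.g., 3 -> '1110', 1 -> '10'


Encode each number as n ones followed by a terminating 0:
  4 -> 11110 (5 bits)
  10 -> 11111111110 (11 bits)
  2 -> 110 (3 bits)
  2 -> 110 (3 bits)
Total length = 5 + 11 + 3 + 3 = 22 bits.

Unary([4, 10, 2, 2]) = 1111011111111110110110 (22 bits)


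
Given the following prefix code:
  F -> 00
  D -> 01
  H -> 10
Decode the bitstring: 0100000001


Decoding step by step:
Bits 01 -> D
Bits 00 -> F
Bits 00 -> F
Bits 00 -> F
Bits 01 -> D


Decoded message: DFFFD


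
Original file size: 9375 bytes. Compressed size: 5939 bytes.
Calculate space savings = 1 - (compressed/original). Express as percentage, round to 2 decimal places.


ratio = compressed/original = 5939/9375 = 0.633493
savings = 1 - ratio = 1 - 0.633493 = 0.366507
as a percentage: 0.366507 * 100 = 36.65%

Space savings = 1 - 5939/9375 = 36.65%


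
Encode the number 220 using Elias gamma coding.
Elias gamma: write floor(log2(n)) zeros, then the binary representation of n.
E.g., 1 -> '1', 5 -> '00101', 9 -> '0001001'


num_bits = floor(log2(220)) + 1 = 8
leading_zeros = num_bits - 1 = 7
binary(220) = 11011100

Elias gamma(220) = '0000000' + '11011100' = 000000011011100 (15 bits)


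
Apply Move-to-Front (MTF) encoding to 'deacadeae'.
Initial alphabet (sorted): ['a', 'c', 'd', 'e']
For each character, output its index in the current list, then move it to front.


MTF encoding:
'd': index 2 in ['a', 'c', 'd', 'e'] -> ['d', 'a', 'c', 'e']
'e': index 3 in ['d', 'a', 'c', 'e'] -> ['e', 'd', 'a', 'c']
'a': index 2 in ['e', 'd', 'a', 'c'] -> ['a', 'e', 'd', 'c']
'c': index 3 in ['a', 'e', 'd', 'c'] -> ['c', 'a', 'e', 'd']
'a': index 1 in ['c', 'a', 'e', 'd'] -> ['a', 'c', 'e', 'd']
'd': index 3 in ['a', 'c', 'e', 'd'] -> ['d', 'a', 'c', 'e']
'e': index 3 in ['d', 'a', 'c', 'e'] -> ['e', 'd', 'a', 'c']
'a': index 2 in ['e', 'd', 'a', 'c'] -> ['a', 'e', 'd', 'c']
'e': index 1 in ['a', 'e', 'd', 'c'] -> ['e', 'a', 'd', 'c']


Output: [2, 3, 2, 3, 1, 3, 3, 2, 1]


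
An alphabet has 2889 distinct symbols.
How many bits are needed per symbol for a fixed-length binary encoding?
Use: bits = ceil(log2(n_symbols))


log2(2889) = 11.4964
Bracket: 2^11 = 2048 < 2889 <= 2^12 = 4096
So ceil(log2(2889)) = 12

bits = ceil(log2(2889)) = ceil(11.4964) = 12 bits


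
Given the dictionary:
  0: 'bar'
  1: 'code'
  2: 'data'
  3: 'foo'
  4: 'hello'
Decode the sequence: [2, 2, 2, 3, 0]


Look up each index in the dictionary:
  2 -> 'data'
  2 -> 'data'
  2 -> 'data'
  3 -> 'foo'
  0 -> 'bar'

Decoded: "data data data foo bar"


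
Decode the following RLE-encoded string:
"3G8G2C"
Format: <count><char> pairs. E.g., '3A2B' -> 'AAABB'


Expanding each <count><char> pair:
  3G -> 'GGG'
  8G -> 'GGGGGGGG'
  2C -> 'CC'

Decoded = GGGGGGGGGGGCC


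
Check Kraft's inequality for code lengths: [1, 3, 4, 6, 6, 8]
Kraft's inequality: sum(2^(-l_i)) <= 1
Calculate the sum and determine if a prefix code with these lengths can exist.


Sum = 2^(-1) + 2^(-3) + 2^(-4) + 2^(-6) + 2^(-6) + 2^(-8)
    = 0.5 + 0.125 + 0.0625 + 0.015625 + 0.015625 + 0.00390625
    = 185/256 = 0.72265625
Since 0.72265625 <= 1, Kraft's inequality IS satisfied.
A prefix code with these lengths CAN exist.

Kraft sum = 0.72265625. Satisfied.


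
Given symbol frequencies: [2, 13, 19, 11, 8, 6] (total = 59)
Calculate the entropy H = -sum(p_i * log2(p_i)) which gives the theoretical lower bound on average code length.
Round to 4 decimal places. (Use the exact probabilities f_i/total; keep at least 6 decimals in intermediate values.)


Per-symbol terms -p_i * log2(p_i) with p_i = f_i/59:
  p = 2/59 = 0.033898: log2(p) = -4.882643, -p*log2(p) = 0.165513
  p = 13/59 = 0.220339: log2(p) = -2.182203, -p*log2(p) = 0.480824
  p = 19/59 = 0.322034: log2(p) = -1.634716, -p*log2(p) = 0.526434
  p = 11/59 = 0.186441: log2(p) = -2.423211, -p*log2(p) = 0.451785
  p = 8/59 = 0.135593: log2(p) = -2.882643, -p*log2(p) = 0.390867
  p = 6/59 = 0.101695: log2(p) = -3.297681, -p*log2(p) = 0.335357
H = 0.165513 + 0.480824 + 0.526434 + 0.451785 + 0.390867 + 0.335357 = 2.350780

H = 2.3508 bits/symbol


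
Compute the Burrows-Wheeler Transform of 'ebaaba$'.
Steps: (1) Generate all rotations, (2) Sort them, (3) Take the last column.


Rotations (sorted):
  0: $ebaaba -> last char: a
  1: a$ebaab -> last char: b
  2: aaba$eb -> last char: b
  3: aba$eba -> last char: a
  4: ba$ebaa -> last char: a
  5: baaba$e -> last char: e
  6: ebaaba$ -> last char: $


BWT = abbaae$


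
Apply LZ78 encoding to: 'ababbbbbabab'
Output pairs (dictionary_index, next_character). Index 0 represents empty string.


LZ78 encoding steps:
Dictionary: {0: ''}
Step 1: w='' (idx 0), next='a' -> output (0, 'a'), add 'a' as idx 1
Step 2: w='' (idx 0), next='b' -> output (0, 'b'), add 'b' as idx 2
Step 3: w='a' (idx 1), next='b' -> output (1, 'b'), add 'ab' as idx 3
Step 4: w='b' (idx 2), next='b' -> output (2, 'b'), add 'bb' as idx 4
Step 5: w='bb' (idx 4), next='a' -> output (4, 'a'), add 'bba' as idx 5
Step 6: w='b' (idx 2), next='a' -> output (2, 'a'), add 'ba' as idx 6
Step 7: w='b' (idx 2), end of input -> output (2, '')


Encoded: [(0, 'a'), (0, 'b'), (1, 'b'), (2, 'b'), (4, 'a'), (2, 'a'), (2, '')]


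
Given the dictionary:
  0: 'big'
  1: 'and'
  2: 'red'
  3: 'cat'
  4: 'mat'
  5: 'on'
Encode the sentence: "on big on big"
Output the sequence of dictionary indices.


Look up each word in the dictionary:
  'on' -> 5
  'big' -> 0
  'on' -> 5
  'big' -> 0

Encoded: [5, 0, 5, 0]


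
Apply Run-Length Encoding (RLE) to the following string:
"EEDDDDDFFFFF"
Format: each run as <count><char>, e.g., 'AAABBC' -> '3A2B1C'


Scanning runs left to right:
  i=0: run of 'E' x 2 -> '2E'
  i=2: run of 'D' x 5 -> '5D'
  i=7: run of 'F' x 5 -> '5F'

RLE = 2E5D5F


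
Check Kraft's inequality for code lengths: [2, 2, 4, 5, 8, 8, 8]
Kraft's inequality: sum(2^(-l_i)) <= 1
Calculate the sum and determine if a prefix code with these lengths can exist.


Sum = 2^(-2) + 2^(-2) + 2^(-4) + 2^(-5) + 2^(-8) + 2^(-8) + 2^(-8)
    = 0.25 + 0.25 + 0.0625 + 0.03125 + 0.00390625 + 0.00390625 + 0.00390625
    = 155/256 = 0.60546875
Since 0.60546875 <= 1, Kraft's inequality IS satisfied.
A prefix code with these lengths CAN exist.

Kraft sum = 0.60546875. Satisfied.


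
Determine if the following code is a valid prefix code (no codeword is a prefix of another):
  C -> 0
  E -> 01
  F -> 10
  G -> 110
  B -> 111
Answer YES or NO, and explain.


Checking each pair (does one codeword prefix another?):
  C='0' vs E='01': prefix -- VIOLATION

NO -- this is NOT a valid prefix code. C (0) is a prefix of E (01).


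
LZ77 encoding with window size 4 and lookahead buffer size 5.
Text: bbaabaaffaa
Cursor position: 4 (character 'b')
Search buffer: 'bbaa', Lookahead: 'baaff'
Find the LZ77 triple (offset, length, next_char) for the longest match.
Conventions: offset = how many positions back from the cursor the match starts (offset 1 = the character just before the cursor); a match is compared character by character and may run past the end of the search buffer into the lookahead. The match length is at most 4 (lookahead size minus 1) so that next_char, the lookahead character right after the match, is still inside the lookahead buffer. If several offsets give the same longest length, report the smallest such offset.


Try each offset into the search buffer:
  offset=1 (pos 3, char 'a'): match length 0
  offset=2 (pos 2, char 'a'): match length 0
  offset=3 (pos 1, char 'b'): match length 3
  offset=4 (pos 0, char 'b'): match length 1
Longest match has length 3 at offset 3.
next_char = character at position 4 + 3 = 7 -> 'f'

Best match: offset=3, length=3 (matching 'baa' starting at position 1)
LZ77 triple: (3, 3, 'f')


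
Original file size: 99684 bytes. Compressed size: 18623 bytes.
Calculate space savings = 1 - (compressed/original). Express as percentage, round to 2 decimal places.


ratio = compressed/original = 18623/99684 = 0.18682
savings = 1 - ratio = 1 - 0.18682 = 0.81318
as a percentage: 0.81318 * 100 = 81.32%

Space savings = 1 - 18623/99684 = 81.32%


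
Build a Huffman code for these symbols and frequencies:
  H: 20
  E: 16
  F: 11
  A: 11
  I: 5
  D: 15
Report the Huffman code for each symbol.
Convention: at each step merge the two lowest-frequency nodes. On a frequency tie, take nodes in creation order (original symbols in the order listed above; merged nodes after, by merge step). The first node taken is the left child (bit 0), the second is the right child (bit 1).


Huffman tree construction:
Step 1: Merge I(5) + F(11) = 16
Step 2: Merge A(11) + D(15) = 26
Step 3: Merge E(16) + (I+F)(16) = 32
Step 4: Merge H(20) + (A+D)(26) = 46
Step 5: Merge (E+(I+F))(32) + (H+(A+D))(46) = 78
Read each symbol's code off the tree from the root (left child = 0, right child = 1).

Codes:
  H: 10 (length 2)
  E: 00 (length 2)
  F: 011 (length 3)
  A: 110 (length 3)
  I: 010 (length 3)
  D: 111 (length 3)
Average code length: 198/78 = 2.5385 bits/symbol


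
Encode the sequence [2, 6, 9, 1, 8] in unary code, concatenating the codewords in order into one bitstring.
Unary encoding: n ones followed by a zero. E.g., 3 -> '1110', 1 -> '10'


Encode each number as n ones followed by a terminating 0:
  2 -> 110 (3 bits)
  6 -> 1111110 (7 bits)
  9 -> 1111111110 (10 bits)
  1 -> 10 (2 bits)
  8 -> 111111110 (9 bits)
Total length = 3 + 7 + 10 + 2 + 9 = 31 bits.

Unary([2, 6, 9, 1, 8]) = 1101111110111111111010111111110 (31 bits)


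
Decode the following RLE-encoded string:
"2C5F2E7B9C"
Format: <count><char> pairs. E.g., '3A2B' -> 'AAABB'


Expanding each <count><char> pair:
  2C -> 'CC'
  5F -> 'FFFFF'
  2E -> 'EE'
  7B -> 'BBBBBBB'
  9C -> 'CCCCCCCCC'

Decoded = CCFFFFFEEBBBBBBBCCCCCCCCC


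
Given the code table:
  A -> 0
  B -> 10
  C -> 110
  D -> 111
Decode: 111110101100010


Decoding:
111 -> D
110 -> C
10 -> B
110 -> C
0 -> A
0 -> A
10 -> B


Result: DCBCAAB


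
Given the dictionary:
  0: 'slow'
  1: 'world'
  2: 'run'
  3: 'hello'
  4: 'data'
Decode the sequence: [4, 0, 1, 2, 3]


Look up each index in the dictionary:
  4 -> 'data'
  0 -> 'slow'
  1 -> 'world'
  2 -> 'run'
  3 -> 'hello'

Decoded: "data slow world run hello"


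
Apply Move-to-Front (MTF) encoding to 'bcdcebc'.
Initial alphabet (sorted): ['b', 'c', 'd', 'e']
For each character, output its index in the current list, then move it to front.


MTF encoding:
'b': index 0 in ['b', 'c', 'd', 'e'] -> ['b', 'c', 'd', 'e']
'c': index 1 in ['b', 'c', 'd', 'e'] -> ['c', 'b', 'd', 'e']
'd': index 2 in ['c', 'b', 'd', 'e'] -> ['d', 'c', 'b', 'e']
'c': index 1 in ['d', 'c', 'b', 'e'] -> ['c', 'd', 'b', 'e']
'e': index 3 in ['c', 'd', 'b', 'e'] -> ['e', 'c', 'd', 'b']
'b': index 3 in ['e', 'c', 'd', 'b'] -> ['b', 'e', 'c', 'd']
'c': index 2 in ['b', 'e', 'c', 'd'] -> ['c', 'b', 'e', 'd']


Output: [0, 1, 2, 1, 3, 3, 2]


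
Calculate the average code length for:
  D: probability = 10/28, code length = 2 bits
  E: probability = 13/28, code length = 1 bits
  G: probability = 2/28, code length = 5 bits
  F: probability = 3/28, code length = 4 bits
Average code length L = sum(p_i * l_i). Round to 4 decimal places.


Weighted contributions p_i * l_i:
  D: (10/28) * 2 = 20/28
  E: (13/28) * 1 = 13/28
  G: (2/28) * 5 = 10/28
  F: (3/28) * 4 = 12/28
Sum = (20 + 13 + 10 + 12)/28 = 55/28

L = 55/28 = 1.9643 bits/symbol


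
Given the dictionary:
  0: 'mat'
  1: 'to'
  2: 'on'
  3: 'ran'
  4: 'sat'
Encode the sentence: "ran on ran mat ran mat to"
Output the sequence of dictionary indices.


Look up each word in the dictionary:
  'ran' -> 3
  'on' -> 2
  'ran' -> 3
  'mat' -> 0
  'ran' -> 3
  'mat' -> 0
  'to' -> 1

Encoded: [3, 2, 3, 0, 3, 0, 1]


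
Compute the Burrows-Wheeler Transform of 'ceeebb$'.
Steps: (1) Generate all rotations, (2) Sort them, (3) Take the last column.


Rotations (sorted):
  0: $ceeebb -> last char: b
  1: b$ceeeb -> last char: b
  2: bb$ceee -> last char: e
  3: ceeebb$ -> last char: $
  4: ebb$cee -> last char: e
  5: eebb$ce -> last char: e
  6: eeebb$c -> last char: c


BWT = bbe$eec


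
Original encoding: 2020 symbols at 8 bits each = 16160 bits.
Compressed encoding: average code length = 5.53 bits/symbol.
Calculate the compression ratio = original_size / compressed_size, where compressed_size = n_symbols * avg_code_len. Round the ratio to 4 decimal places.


original_size = n_symbols * orig_bits = 2020 * 8 = 16160 bits
compressed_size = n_symbols * avg_code_len = 2020 * 5.53 = 11170.6 bits
ratio = original_size / compressed_size = 16160 / 11170.6 = 1.4467

Compression ratio = 1.4467


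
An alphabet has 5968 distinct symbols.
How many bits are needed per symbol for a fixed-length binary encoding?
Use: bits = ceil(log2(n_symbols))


log2(5968) = 12.543
Bracket: 2^12 = 4096 < 5968 <= 2^13 = 8192
So ceil(log2(5968)) = 13

bits = ceil(log2(5968)) = ceil(12.543) = 13 bits


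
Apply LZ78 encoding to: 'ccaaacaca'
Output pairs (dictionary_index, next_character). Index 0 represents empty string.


LZ78 encoding steps:
Dictionary: {0: ''}
Step 1: w='' (idx 0), next='c' -> output (0, 'c'), add 'c' as idx 1
Step 2: w='c' (idx 1), next='a' -> output (1, 'a'), add 'ca' as idx 2
Step 3: w='' (idx 0), next='a' -> output (0, 'a'), add 'a' as idx 3
Step 4: w='a' (idx 3), next='c' -> output (3, 'c'), add 'ac' as idx 4
Step 5: w='ac' (idx 4), next='a' -> output (4, 'a'), add 'aca' as idx 5


Encoded: [(0, 'c'), (1, 'a'), (0, 'a'), (3, 'c'), (4, 'a')]


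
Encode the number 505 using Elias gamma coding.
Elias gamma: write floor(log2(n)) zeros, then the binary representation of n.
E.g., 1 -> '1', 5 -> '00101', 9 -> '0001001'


num_bits = floor(log2(505)) + 1 = 9
leading_zeros = num_bits - 1 = 8
binary(505) = 111111001

Elias gamma(505) = '00000000' + '111111001' = 00000000111111001 (17 bits)


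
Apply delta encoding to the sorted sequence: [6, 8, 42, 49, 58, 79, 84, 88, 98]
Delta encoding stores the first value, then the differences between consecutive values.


First value: 6
Deltas:
  8 - 6 = 2
  42 - 8 = 34
  49 - 42 = 7
  58 - 49 = 9
  79 - 58 = 21
  84 - 79 = 5
  88 - 84 = 4
  98 - 88 = 10


Delta encoded: [6, 2, 34, 7, 9, 21, 5, 4, 10]


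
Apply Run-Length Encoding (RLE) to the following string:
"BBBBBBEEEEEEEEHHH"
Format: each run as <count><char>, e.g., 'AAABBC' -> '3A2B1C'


Scanning runs left to right:
  i=0: run of 'B' x 6 -> '6B'
  i=6: run of 'E' x 8 -> '8E'
  i=14: run of 'H' x 3 -> '3H'

RLE = 6B8E3H


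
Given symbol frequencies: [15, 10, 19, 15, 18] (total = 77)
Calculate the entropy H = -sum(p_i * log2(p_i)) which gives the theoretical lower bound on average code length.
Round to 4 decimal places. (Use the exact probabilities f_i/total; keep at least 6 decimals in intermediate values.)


Per-symbol terms -p_i * log2(p_i) with p_i = f_i/77:
  p = 15/77 = 0.194805: log2(p) = -2.359896, -p*log2(p) = 0.459720
  p = 10/77 = 0.129870: log2(p) = -2.944858, -p*log2(p) = 0.382449
  p = 19/77 = 0.246753: log2(p) = -2.018859, -p*log2(p) = 0.498160
  p = 15/77 = 0.194805: log2(p) = -2.359896, -p*log2(p) = 0.459720
  p = 18/77 = 0.233766: log2(p) = -2.096862, -p*log2(p) = 0.490175
H = 0.459720 + 0.382449 + 0.498160 + 0.459720 + 0.490175 = 2.290224

H = 2.2902 bits/symbol


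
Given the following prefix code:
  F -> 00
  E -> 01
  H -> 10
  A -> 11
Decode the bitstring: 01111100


Decoding step by step:
Bits 01 -> E
Bits 11 -> A
Bits 11 -> A
Bits 00 -> F


Decoded message: EAAF


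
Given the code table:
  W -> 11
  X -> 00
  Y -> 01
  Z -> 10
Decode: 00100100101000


Decoding:
00 -> X
10 -> Z
01 -> Y
00 -> X
10 -> Z
10 -> Z
00 -> X


Result: XZYXZZX


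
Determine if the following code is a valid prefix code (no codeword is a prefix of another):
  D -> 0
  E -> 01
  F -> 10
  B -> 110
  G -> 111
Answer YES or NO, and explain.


Checking each pair (does one codeword prefix another?):
  D='0' vs E='01': prefix -- VIOLATION

NO -- this is NOT a valid prefix code. D (0) is a prefix of E (01).


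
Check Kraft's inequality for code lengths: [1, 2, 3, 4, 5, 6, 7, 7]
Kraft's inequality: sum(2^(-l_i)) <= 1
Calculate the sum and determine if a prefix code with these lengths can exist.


Sum = 2^(-1) + 2^(-2) + 2^(-3) + 2^(-4) + 2^(-5) + 2^(-6) + 2^(-7) + 2^(-7)
    = 0.5 + 0.25 + 0.125 + 0.0625 + 0.03125 + 0.015625 + 0.0078125 + 0.0078125
    = 128/128 = 1.0
Since 1.0 <= 1, Kraft's inequality IS satisfied.
A prefix code with these lengths CAN exist.

Kraft sum = 1.0. Satisfied.


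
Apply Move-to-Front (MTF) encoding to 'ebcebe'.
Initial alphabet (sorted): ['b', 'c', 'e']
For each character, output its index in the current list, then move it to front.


MTF encoding:
'e': index 2 in ['b', 'c', 'e'] -> ['e', 'b', 'c']
'b': index 1 in ['e', 'b', 'c'] -> ['b', 'e', 'c']
'c': index 2 in ['b', 'e', 'c'] -> ['c', 'b', 'e']
'e': index 2 in ['c', 'b', 'e'] -> ['e', 'c', 'b']
'b': index 2 in ['e', 'c', 'b'] -> ['b', 'e', 'c']
'e': index 1 in ['b', 'e', 'c'] -> ['e', 'b', 'c']


Output: [2, 1, 2, 2, 2, 1]


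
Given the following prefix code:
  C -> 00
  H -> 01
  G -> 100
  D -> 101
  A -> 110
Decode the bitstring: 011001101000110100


Decoding step by step:
Bits 01 -> H
Bits 100 -> G
Bits 110 -> A
Bits 100 -> G
Bits 01 -> H
Bits 101 -> D
Bits 00 -> C


Decoded message: HGAGHDC


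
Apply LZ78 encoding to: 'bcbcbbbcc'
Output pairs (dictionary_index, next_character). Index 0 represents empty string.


LZ78 encoding steps:
Dictionary: {0: ''}
Step 1: w='' (idx 0), next='b' -> output (0, 'b'), add 'b' as idx 1
Step 2: w='' (idx 0), next='c' -> output (0, 'c'), add 'c' as idx 2
Step 3: w='b' (idx 1), next='c' -> output (1, 'c'), add 'bc' as idx 3
Step 4: w='b' (idx 1), next='b' -> output (1, 'b'), add 'bb' as idx 4
Step 5: w='bc' (idx 3), next='c' -> output (3, 'c'), add 'bcc' as idx 5


Encoded: [(0, 'b'), (0, 'c'), (1, 'c'), (1, 'b'), (3, 'c')]


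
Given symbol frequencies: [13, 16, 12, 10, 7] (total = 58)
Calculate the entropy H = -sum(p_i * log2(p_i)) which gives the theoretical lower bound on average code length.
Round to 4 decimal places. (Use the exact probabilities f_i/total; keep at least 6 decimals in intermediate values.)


Per-symbol terms -p_i * log2(p_i) with p_i = f_i/58:
  p = 13/58 = 0.224138: log2(p) = -2.157541, -p*log2(p) = 0.483587
  p = 16/58 = 0.275862: log2(p) = -1.857981, -p*log2(p) = 0.512546
  p = 12/58 = 0.206897: log2(p) = -2.273018, -p*log2(p) = 0.470280
  p = 10/58 = 0.172414: log2(p) = -2.536053, -p*log2(p) = 0.437251
  p = 7/58 = 0.120690: log2(p) = -3.050626, -p*log2(p) = 0.368179
H = 0.483587 + 0.512546 + 0.470280 + 0.437251 + 0.368179 = 2.271843

H = 2.2718 bits/symbol


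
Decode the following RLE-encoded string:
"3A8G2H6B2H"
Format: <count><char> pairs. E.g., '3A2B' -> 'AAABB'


Expanding each <count><char> pair:
  3A -> 'AAA'
  8G -> 'GGGGGGGG'
  2H -> 'HH'
  6B -> 'BBBBBB'
  2H -> 'HH'

Decoded = AAAGGGGGGGGHHBBBBBBHH


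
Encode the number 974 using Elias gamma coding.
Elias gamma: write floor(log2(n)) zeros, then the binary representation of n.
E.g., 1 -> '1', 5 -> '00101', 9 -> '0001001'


num_bits = floor(log2(974)) + 1 = 10
leading_zeros = num_bits - 1 = 9
binary(974) = 1111001110

Elias gamma(974) = '000000000' + '1111001110' = 0000000001111001110 (19 bits)


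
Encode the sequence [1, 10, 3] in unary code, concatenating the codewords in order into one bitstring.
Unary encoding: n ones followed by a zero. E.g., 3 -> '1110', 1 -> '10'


Encode each number as n ones followed by a terminating 0:
  1 -> 10 (2 bits)
  10 -> 11111111110 (11 bits)
  3 -> 1110 (4 bits)
Total length = 2 + 11 + 4 = 17 bits.

Unary([1, 10, 3]) = 10111111111101110 (17 bits)


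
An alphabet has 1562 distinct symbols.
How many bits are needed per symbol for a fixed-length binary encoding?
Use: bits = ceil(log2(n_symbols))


log2(1562) = 10.6092
Bracket: 2^10 = 1024 < 1562 <= 2^11 = 2048
So ceil(log2(1562)) = 11

bits = ceil(log2(1562)) = ceil(10.6092) = 11 bits


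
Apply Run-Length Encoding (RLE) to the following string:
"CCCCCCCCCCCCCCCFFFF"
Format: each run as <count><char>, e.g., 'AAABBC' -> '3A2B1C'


Scanning runs left to right:
  i=0: run of 'C' x 15 -> '15C'
  i=15: run of 'F' x 4 -> '4F'

RLE = 15C4F


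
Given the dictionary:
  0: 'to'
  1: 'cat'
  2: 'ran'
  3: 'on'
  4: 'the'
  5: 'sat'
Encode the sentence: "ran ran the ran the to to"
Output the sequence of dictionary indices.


Look up each word in the dictionary:
  'ran' -> 2
  'ran' -> 2
  'the' -> 4
  'ran' -> 2
  'the' -> 4
  'to' -> 0
  'to' -> 0

Encoded: [2, 2, 4, 2, 4, 0, 0]


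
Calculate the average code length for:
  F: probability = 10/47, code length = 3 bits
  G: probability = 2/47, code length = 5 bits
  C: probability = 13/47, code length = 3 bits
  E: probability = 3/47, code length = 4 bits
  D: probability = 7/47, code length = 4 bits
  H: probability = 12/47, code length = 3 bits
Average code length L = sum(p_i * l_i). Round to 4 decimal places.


Weighted contributions p_i * l_i:
  F: (10/47) * 3 = 30/47
  G: (2/47) * 5 = 10/47
  C: (13/47) * 3 = 39/47
  E: (3/47) * 4 = 12/47
  D: (7/47) * 4 = 28/47
  H: (12/47) * 3 = 36/47
Sum = (30 + 10 + 39 + 12 + 28 + 36)/47 = 155/47

L = 155/47 = 3.2979 bits/symbol
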